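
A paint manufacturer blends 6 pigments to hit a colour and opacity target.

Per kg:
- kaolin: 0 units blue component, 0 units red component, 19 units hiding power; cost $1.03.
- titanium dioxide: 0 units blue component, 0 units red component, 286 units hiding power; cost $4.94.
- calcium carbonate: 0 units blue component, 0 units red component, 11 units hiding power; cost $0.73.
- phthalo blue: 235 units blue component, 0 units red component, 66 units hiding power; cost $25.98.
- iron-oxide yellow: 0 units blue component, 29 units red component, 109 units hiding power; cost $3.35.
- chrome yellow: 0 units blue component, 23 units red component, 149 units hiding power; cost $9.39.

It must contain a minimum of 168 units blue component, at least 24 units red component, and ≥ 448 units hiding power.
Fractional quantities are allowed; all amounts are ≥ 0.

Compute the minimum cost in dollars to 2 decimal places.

$26.71

Let x1 = kg of kaolin, x2 = kg of titanium dioxide, x3 = kg of calcium carbonate, x4 = kg of phthalo blue, x5 = kg of iron-oxide yellow, x6 = kg of chrome yellow.
min 1.03x1 + 4.94x2 + 0.73x3 + 25.98x4 + 3.35x5 + 9.39x6 s.t.:
  235x4 ≥ 168   (blue component)
  29x5 + 23x6 ≥ 24   (red component)
  19x1 + 286x2 + 11x3 + 66x4 + 109x5 + 149x6 ≥ 448   (hiding power)
  x1, x2, x3, x4, x5, x6 ≥ 0.
The optimal basis is {titanium dioxide, phthalo blue, iron-oxide yellow}; kaolin, calcium carbonate, chrome yellow drop out. There the blue component, red component, hiding power constraints are tight.
So titanium dioxide = 1.086 kg, phthalo blue = 0.7149 kg, iron-oxide yellow = 0.8276 kg.
Cost = 4.94·1.086 + 25.98·0.7149 + 3.35·0.8276 = 26.7104.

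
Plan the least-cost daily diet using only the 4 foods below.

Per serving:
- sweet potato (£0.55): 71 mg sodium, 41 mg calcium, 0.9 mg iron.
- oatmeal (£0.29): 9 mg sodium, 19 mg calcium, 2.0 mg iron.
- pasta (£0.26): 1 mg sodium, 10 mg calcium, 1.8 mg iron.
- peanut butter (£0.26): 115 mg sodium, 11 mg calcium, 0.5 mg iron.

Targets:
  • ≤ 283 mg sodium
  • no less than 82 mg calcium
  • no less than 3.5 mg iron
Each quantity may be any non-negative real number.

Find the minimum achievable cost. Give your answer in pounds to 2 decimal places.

This is a linear program. Let x1 = servings of sweet potato, x2 = servings of oatmeal, x3 = servings of pasta, x4 = servings of peanut butter.
Minimize 0.55x1 + 0.29x2 + 0.26x3 + 0.26x4 subject to:
  71x1 + 9x2 + 1x3 + 115x4 ≤ 283   (sodium)
  41x1 + 19x2 + 10x3 + 11x4 ≥ 82   (calcium)
  0.9x1 + 2x2 + 1.8x3 + 0.5x4 ≥ 3.5   (iron)
  x1, x2, x3, x4 ≥ 0.
The minimum-cost mix takes nothing from pasta, peanut butter — only sweet potato, oatmeal. Binding constraints: calcium and iron.
That vertex is x1 = 1.502, x2 = 1.074.
Hence cost = 0.55·1.502 + 0.29·1.074 = £1.1376.

£1.14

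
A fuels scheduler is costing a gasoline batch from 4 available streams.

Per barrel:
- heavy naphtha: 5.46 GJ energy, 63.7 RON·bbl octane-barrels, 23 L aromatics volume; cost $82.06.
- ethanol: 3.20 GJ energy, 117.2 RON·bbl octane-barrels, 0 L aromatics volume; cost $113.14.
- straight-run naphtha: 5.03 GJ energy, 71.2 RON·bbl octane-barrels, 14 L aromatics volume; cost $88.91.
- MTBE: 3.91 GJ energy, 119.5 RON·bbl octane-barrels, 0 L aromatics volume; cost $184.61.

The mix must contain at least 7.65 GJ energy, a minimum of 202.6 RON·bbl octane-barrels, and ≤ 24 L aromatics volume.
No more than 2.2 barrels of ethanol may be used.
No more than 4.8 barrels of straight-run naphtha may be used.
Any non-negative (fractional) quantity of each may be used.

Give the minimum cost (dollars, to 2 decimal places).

Treat it as an LP. Let x1 = barrels of heavy naphtha, x2 = barrels of ethanol, x3 = barrels of straight-run naphtha, x4 = barrels of MTBE.
min 82.06x1 + 113.14x2 + 88.91x3 + 184.61x4 s.t.:
  5.46x1 + 3.2x2 + 5.03x3 + 3.91x4 ≥ 7.65   (energy)
  63.7x1 + 117.2x2 + 71.2x3 + 119.5x4 ≥ 202.6   (octane-barrels)
  23x1 + 14x3 ≤ 24   (aromatics volume)
  x2 ≤ 2.2
  x3 ≤ 4.8
  x1, x2, x3, x4 ≥ 0.
The optimal basis is {heavy naphtha, ethanol}; straight-run naphtha, MTBE drop out. Binding constraints: energy and octane-barrels.
Optimal quantities: heavy naphtha = 0.56931 barrels, ethanol = 1.4192 barrels.
Objective = 82.06·0.56931 + 113.14·1.4192 = 207.2859.

$207.29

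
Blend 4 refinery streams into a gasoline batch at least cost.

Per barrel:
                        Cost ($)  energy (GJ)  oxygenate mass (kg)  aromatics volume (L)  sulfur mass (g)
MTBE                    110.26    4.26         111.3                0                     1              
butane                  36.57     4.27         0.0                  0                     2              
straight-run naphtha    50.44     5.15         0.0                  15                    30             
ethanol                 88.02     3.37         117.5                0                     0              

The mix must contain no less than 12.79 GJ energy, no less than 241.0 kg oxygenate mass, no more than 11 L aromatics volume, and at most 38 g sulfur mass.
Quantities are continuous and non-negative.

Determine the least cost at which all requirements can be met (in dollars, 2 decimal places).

$230.88

Treat it as an LP. Let x1 = barrels of MTBE, x2 = barrels of butane, x3 = barrels of straight-run naphtha, x4 = barrels of ethanol.
Minimize 110.26x1 + 36.57x2 + 50.44x3 + 88.02x4 subject to:
  4.26x1 + 4.27x2 + 5.15x3 + 3.37x4 ≥ 12.79   (energy)
  111.3x1 + 117.5x4 ≥ 241   (oxygenate mass)
  15x3 ≤ 11   (aromatics volume)
  1x1 + 2x2 + 30x3 ≤ 38   (sulfur mass)
  x1, x2, x3, x4 ≥ 0.
At the optimum only butane, ethanol are positive (MTBE, straight-run naphtha = 0). The energy and oxygenate mass requirements are met with equality.
Optimal quantities: butane = 1.3766 barrels, ethanol = 2.0511 barrels.
Hence cost = 36.57·1.3766 + 88.02·2.0511 = $230.8801.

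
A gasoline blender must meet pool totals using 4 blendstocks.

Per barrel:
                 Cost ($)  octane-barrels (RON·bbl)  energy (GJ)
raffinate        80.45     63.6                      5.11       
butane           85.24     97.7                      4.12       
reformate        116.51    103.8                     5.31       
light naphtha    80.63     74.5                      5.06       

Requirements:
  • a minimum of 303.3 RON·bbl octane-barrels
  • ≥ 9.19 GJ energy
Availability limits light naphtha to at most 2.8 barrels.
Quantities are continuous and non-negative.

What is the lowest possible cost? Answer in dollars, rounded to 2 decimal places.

Let x1 = barrels of raffinate, x2 = barrels of butane, x3 = barrels of reformate, x4 = barrels of light naphtha.
Minimise 80.45x1 + 85.24x2 + 116.51x3 + 80.63x4 s.t.:
  63.6x1 + 97.7x2 + 103.8x3 + 74.5x4 ≥ 303.3   (octane-barrels)
  5.11x1 + 4.12x2 + 5.31x3 + 5.06x4 ≥ 9.19   (energy)
  x4 ≤ 2.8
  x1, x2, x3, x4 ≥ 0.
The cheapest feasible vertex uses only butane; raffinate, reformate, light naphtha are not used. The octane-barrels requirement is met with equality.
Solving gives x2 = 3.1044.
Hence cost = 85.24·3.1044 = $264.6191.

$264.62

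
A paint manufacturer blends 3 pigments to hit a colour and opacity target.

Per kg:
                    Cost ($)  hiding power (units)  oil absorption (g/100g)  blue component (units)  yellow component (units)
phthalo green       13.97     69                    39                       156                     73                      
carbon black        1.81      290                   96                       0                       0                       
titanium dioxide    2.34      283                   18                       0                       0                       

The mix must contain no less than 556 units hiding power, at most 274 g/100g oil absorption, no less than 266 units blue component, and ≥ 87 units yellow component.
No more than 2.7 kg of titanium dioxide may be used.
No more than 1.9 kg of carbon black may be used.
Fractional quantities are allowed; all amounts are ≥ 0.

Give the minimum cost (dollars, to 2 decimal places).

Set it up as a linear program. Let x1 = kg of phthalo green, x2 = kg of carbon black, x3 = kg of titanium dioxide.
min 13.97x1 + 1.81x2 + 2.34x3 s.t.:
  69x1 + 290x2 + 283x3 ≥ 556   (hiding power)
  39x1 + 96x2 + 18x3 ≤ 274   (oil absorption)
  156x1 ≥ 266   (blue component)
  73x1 ≥ 87   (yellow component)
  x3 ≤ 2.7
  x2 ≤ 1.9
  x1, x2, x3 ≥ 0.
The minimum-cost mix takes nothing from titanium dioxide — only phthalo green, carbon black. Binding constraints: hiding power and blue component.
So phthalo green = 1.705 kg, carbon black = 1.512 kg.
Total cost: 13.97·1.705 + 1.81·1.512 = 26.5556.

$26.56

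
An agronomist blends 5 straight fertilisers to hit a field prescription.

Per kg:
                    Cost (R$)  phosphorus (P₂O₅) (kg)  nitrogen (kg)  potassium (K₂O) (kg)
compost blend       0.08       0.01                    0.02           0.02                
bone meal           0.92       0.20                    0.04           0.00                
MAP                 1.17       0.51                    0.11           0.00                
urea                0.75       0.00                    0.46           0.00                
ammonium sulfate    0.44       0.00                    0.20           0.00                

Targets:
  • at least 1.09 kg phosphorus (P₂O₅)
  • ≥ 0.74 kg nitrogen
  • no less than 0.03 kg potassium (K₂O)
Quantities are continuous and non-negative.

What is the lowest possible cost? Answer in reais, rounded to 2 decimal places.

R$3.37

Set it up as a linear program. Let x1 = kg of compost blend, x2 = kg of bone meal, x3 = kg of MAP, x4 = kg of urea, x5 = kg of ammonium sulfate.
Minimize 0.08x1 + 0.92x2 + 1.17x3 + 0.75x4 + 0.44x5 subject to:
  0.01x1 + 0.2x2 + 0.51x3 ≥ 1.09   (phosphorus (P₂O₅))
  0.02x1 + 0.04x2 + 0.11x3 + 0.46x4 + 0.2x5 ≥ 0.74   (nitrogen)
  0.02x1 ≥ 0.03   (potassium (K₂O))
  x1, x2, x3, x4, x5 ≥ 0.
The minimum-cost mix takes nothing from bone meal, ammonium sulfate — only compost blend, MAP, urea. The phosphorus (P₂O₅), nitrogen, potassium (K₂O) requirements are met with equality.
So compost blend = 1.5 kg, MAP = 2.108 kg, urea = 1.039 kg.
Objective = 0.08·1.5 + 1.17·2.108 + 0.75·1.039 = 3.3656.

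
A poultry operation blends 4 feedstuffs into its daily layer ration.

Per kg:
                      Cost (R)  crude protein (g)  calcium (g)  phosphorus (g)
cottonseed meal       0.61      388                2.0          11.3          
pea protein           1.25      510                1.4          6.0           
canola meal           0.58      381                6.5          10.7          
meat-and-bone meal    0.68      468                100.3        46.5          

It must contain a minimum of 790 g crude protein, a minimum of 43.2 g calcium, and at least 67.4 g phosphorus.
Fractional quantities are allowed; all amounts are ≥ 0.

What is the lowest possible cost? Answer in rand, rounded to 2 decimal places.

Let x1 = kg of cottonseed meal, x2 = kg of pea protein, x3 = kg of canola meal, x4 = kg of meat-and-bone meal.
Minimise 0.61x1 + 1.25x2 + 0.58x3 + 0.68x4 with:
  388x1 + 510x2 + 381x3 + 468x4 ≥ 790   (crude protein)
  2x1 + 1.4x2 + 6.5x3 + 100.3x4 ≥ 43.2   (calcium)
  11.3x1 + 6x2 + 10.7x3 + 46.5x4 ≥ 67.4   (phosphorus)
  x1, x2, x3, x4 ≥ 0.
The optimal basis is {meat-and-bone meal}; cottonseed meal, pea protein, canola meal drop out. There the crude protein constraint is tight.
Solving gives x4 = 1.688.
Objective = 0.68·1.688 = 1.1478.

R1.15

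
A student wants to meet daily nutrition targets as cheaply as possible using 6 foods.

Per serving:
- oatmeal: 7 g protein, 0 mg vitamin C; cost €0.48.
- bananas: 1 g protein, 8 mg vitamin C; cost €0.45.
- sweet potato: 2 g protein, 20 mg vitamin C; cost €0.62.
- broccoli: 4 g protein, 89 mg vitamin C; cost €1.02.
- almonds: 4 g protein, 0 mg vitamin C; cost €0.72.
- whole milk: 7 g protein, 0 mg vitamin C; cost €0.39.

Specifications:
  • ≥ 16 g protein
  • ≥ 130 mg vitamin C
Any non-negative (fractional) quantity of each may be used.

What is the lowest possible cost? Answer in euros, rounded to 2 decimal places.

€2.06

Set it up as a linear program. Let x1 = servings of oatmeal, x2 = servings of bananas, x3 = servings of sweet potato, x4 = servings of broccoli, x5 = servings of almonds, x6 = servings of whole milk.
Minimise 0.48x1 + 0.45x2 + 0.62x3 + 1.02x4 + 0.72x5 + 0.39x6 s.t.:
  7x1 + 1x2 + 2x3 + 4x4 + 4x5 + 7x6 ≥ 16   (protein)
  8x2 + 20x3 + 89x4 ≥ 130   (vitamin C)
  x1, x2, x3, x4, x5, x6 ≥ 0.
The optimal basis is {broccoli, whole milk}; oatmeal, bananas, sweet potato, almonds drop out. There the protein and vitamin C constraints are tight.
Optimal quantities: broccoli = 1.461 servings, whole milk = 1.451 servings.
Hence cost = 1.02·1.461 + 0.39·1.451 = €2.0561.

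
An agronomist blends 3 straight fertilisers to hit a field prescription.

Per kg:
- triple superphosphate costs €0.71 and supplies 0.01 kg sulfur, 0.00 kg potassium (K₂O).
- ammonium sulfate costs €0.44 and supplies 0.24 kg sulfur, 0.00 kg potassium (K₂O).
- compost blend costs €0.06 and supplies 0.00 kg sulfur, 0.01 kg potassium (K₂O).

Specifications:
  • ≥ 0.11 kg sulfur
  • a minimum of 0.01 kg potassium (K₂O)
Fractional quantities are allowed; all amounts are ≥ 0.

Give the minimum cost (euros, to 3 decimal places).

€0.262

Treat it as an LP. Let x1 = kg of triple superphosphate, x2 = kg of ammonium sulfate, x3 = kg of compost blend.
Minimise 0.71x1 + 0.44x2 + 0.06x3 s.t.:
  0.01x1 + 0.24x2 ≥ 0.11   (sulfur)
  0.01x3 ≥ 0.01   (potassium (K₂O))
  x1, x2, x3 ≥ 0.
At the optimum only ammonium sulfate, compost blend are positive (triple superphosphate = 0). There the sulfur and potassium (K₂O) constraints are tight.
Solving gives x2 = 0.4583, x3 = 1.
Cost = 0.44·0.4583 + 0.06·1 = 0.26165.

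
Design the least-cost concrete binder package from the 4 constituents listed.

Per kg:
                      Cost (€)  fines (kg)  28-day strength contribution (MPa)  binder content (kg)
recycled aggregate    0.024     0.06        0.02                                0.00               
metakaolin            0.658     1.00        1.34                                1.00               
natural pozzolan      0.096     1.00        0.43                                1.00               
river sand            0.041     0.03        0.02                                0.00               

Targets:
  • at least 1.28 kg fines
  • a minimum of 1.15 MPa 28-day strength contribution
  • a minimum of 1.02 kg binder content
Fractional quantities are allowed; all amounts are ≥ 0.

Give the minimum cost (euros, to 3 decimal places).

€0.257

Let x1 = kg of recycled aggregate, x2 = kg of metakaolin, x3 = kg of natural pozzolan, x4 = kg of river sand.
Minimise 0.024x1 + 0.658x2 + 0.096x3 + 0.041x4 with:
  0.06x1 + 1x2 + 1x3 + 0.03x4 ≥ 1.28   (fines)
  0.02x1 + 1.34x2 + 0.43x3 + 0.02x4 ≥ 1.15   (28-day strength contribution)
  1x2 + 1x3 ≥ 1.02   (binder content)
  x1, x2, x3, x4 ≥ 0.
The cheapest feasible vertex uses only natural pozzolan; recycled aggregate, metakaolin, river sand are not used. There the 28-day strength contribution constraint is tight.
That vertex is x3 = 2.674.
Objective = 0.096·2.674 = 0.25670.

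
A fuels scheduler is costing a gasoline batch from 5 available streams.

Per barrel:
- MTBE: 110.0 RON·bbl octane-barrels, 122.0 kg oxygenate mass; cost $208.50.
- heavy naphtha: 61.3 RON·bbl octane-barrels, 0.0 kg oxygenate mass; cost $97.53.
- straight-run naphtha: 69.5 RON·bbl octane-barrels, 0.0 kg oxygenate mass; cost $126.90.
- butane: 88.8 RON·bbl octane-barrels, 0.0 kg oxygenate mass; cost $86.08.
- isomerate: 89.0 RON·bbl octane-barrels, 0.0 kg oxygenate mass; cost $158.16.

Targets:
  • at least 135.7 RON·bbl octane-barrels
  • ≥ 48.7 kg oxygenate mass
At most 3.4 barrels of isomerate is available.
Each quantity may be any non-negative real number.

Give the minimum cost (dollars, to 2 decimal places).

Let x1 = barrels of MTBE, x2 = barrels of heavy naphtha, x3 = barrels of straight-run naphtha, x4 = barrels of butane, x5 = barrels of isomerate.
min 208.5x1 + 97.53x2 + 126.9x3 + 86.08x4 + 158.16x5 with:
  110x1 + 61.3x2 + 69.5x3 + 88.8x4 + 89x5 ≥ 135.7   (octane-barrels)
  122x1 ≥ 48.7   (oxygenate mass)
  x5 ≤ 3.4
  x1, x2, x3, x4, x5 ≥ 0.
The optimal basis is {MTBE, butane}; heavy naphtha, straight-run naphtha, isomerate drop out. There the octane-barrels and oxygenate mass constraints are tight.
Optimal quantities: MTBE = 0.39918 barrels, butane = 1.0337 barrels.
Hence cost = 208.5·0.39918 + 86.08·1.0337 = $172.2099.

$172.21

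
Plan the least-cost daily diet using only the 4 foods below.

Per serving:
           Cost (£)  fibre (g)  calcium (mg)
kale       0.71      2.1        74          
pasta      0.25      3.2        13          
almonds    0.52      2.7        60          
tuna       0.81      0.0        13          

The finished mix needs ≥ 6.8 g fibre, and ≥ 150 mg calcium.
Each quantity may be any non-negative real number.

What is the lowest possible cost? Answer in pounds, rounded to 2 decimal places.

£1.30

Let x1 = servings of kale, x2 = servings of pasta, x3 = servings of almonds, x4 = servings of tuna.
Minimize 0.71x1 + 0.25x2 + 0.52x3 + 0.81x4 with:
  2.1x1 + 3.2x2 + 2.7x3 ≥ 6.8   (fibre)
  74x1 + 13x2 + 60x3 + 13x4 ≥ 150   (calcium)
  x1, x2, x3, x4 ≥ 0.
The minimum-cost mix takes nothing from kale, tuna — only pasta, almonds. The fibre and calcium requirements are met with equality.
Solving gives x2 = 0.01912, x3 = 2.496.
Total cost: 0.25·0.01912 + 0.52·2.496 = 1.3027.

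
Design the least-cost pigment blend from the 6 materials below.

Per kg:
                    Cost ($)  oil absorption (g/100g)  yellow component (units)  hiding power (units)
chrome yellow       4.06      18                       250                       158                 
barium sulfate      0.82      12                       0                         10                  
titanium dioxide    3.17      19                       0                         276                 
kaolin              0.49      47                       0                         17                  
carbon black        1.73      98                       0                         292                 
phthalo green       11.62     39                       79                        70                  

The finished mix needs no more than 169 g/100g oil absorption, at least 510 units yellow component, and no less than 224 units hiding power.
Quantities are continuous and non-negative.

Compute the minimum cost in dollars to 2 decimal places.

This is a linear program. Let x1 = kg of chrome yellow, x2 = kg of barium sulfate, x3 = kg of titanium dioxide, x4 = kg of kaolin, x5 = kg of carbon black, x6 = kg of phthalo green.
Minimise 4.06x1 + 0.82x2 + 3.17x3 + 0.49x4 + 1.73x5 + 11.62x6 with:
  18x1 + 12x2 + 19x3 + 47x4 + 98x5 + 39x6 ≤ 169   (oil absorption)
  250x1 + 79x6 ≥ 510   (yellow component)
  158x1 + 10x2 + 276x3 + 17x4 + 292x5 + 70x6 ≥ 224   (hiding power)
  x1, x2, x3, x4, x5, x6 ≥ 0.
The cheapest feasible vertex uses only chrome yellow; barium sulfate, titanium dioxide, kaolin, carbon black, phthalo green are not used. Binding constraint: yellow component.
Solving gives x1 = 2.04.
Total cost: 4.06·2.04 = 8.2824.

$8.28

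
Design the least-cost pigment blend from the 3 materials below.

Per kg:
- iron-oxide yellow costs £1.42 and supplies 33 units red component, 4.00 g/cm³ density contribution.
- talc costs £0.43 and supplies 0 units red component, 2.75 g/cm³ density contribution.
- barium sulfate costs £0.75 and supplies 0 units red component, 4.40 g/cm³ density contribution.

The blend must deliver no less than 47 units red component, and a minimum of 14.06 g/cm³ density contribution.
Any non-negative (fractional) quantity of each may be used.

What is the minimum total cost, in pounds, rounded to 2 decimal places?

£3.33

Treat it as an LP. Let x1 = kg of iron-oxide yellow, x2 = kg of talc, x3 = kg of barium sulfate.
min 1.42x1 + 0.43x2 + 0.75x3 subject to:
  33x1 ≥ 47   (red component)
  4x1 + 2.75x2 + 4.4x3 ≥ 14.06   (density contribution)
  x1, x2, x3 ≥ 0.
The minimum-cost mix takes nothing from barium sulfate — only iron-oxide yellow, talc. The red component and density contribution requirements are met with equality.
Optimal quantities: iron-oxide yellow = 1.424 kg, talc = 3.041 kg.
Hence cost = 1.42·1.424 + 0.43·3.041 = £3.3297.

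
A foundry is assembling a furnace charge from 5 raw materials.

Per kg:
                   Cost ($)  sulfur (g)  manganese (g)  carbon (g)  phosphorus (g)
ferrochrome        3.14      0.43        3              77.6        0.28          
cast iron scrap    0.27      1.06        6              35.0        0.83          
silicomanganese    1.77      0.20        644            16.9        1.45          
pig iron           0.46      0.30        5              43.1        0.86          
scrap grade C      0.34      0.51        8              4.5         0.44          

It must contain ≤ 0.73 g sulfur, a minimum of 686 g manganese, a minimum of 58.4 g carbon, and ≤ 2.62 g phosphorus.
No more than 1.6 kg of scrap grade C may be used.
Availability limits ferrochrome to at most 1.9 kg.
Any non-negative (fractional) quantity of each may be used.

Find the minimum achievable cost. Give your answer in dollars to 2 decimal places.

Let x1 = kg of ferrochrome, x2 = kg of cast iron scrap, x3 = kg of silicomanganese, x4 = kg of pig iron, x5 = kg of scrap grade C.
Minimise 3.14x1 + 0.27x2 + 1.77x3 + 0.46x4 + 0.34x5 s.t.:
  0.43x1 + 1.06x2 + 0.2x3 + 0.3x4 + 0.51x5 ≤ 0.73   (sulfur)
  3x1 + 6x2 + 644x3 + 5x4 + 8x5 ≥ 686   (manganese)
  77.6x1 + 35x2 + 16.9x3 + 43.1x4 + 4.5x5 ≥ 58.4   (carbon)
  0.28x1 + 0.83x2 + 1.45x3 + 0.86x4 + 0.44x5 ≤ 2.62   (phosphorus)
  x5 ≤ 1.6
  x1 ≤ 1.9
  x1, x2, x3, x4, x5 ≥ 0.
The minimum-cost mix takes nothing from ferrochrome, scrap grade C — only cast iron scrap, silicomanganese, pig iron. Binding constraints: sulfur, manganese, carbon.
Optimal quantities: cast iron scrap = 0.2896 kg, silicomanganese = 1.057 kg, pig iron = 0.7053 kg.
Cost = 0.27·0.2896 + 1.77·1.057 + 0.46·0.7053 = 2.2735.

$2.27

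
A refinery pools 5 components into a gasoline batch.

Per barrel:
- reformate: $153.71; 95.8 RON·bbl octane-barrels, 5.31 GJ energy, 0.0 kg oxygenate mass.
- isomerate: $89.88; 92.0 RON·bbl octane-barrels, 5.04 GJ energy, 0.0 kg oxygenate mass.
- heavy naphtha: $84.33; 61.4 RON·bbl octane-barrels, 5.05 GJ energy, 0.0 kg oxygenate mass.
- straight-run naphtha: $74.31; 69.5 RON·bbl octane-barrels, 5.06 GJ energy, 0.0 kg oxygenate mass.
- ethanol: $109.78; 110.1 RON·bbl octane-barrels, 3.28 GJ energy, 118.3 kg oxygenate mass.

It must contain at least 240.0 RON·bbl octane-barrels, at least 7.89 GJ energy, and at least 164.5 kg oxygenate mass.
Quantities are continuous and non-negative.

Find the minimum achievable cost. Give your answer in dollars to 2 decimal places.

$237.55

Treat it as an LP. Let x1 = barrels of reformate, x2 = barrels of isomerate, x3 = barrels of heavy naphtha, x4 = barrels of straight-run naphtha, x5 = barrels of ethanol.
min 153.71x1 + 89.88x2 + 84.33x3 + 74.31x4 + 109.78x5 with:
  95.8x1 + 92x2 + 61.4x3 + 69.5x4 + 110.1x5 ≥ 240   (octane-barrels)
  5.31x1 + 5.04x2 + 5.05x3 + 5.06x4 + 3.28x5 ≥ 7.89   (energy)
  118.3x5 ≥ 164.5   (oxygenate mass)
  x1, x2, x3, x4, x5 ≥ 0.
The optimal basis is {isomerate, ethanol}; reformate, heavy naphtha, straight-run naphtha drop out. The octane-barrels and oxygenate mass requirements are met with equality.
Solving gives x2 = 0.94459, x5 = 1.3905.
Hence cost = 89.88·0.94459 + 109.78·1.3905 = $237.5488.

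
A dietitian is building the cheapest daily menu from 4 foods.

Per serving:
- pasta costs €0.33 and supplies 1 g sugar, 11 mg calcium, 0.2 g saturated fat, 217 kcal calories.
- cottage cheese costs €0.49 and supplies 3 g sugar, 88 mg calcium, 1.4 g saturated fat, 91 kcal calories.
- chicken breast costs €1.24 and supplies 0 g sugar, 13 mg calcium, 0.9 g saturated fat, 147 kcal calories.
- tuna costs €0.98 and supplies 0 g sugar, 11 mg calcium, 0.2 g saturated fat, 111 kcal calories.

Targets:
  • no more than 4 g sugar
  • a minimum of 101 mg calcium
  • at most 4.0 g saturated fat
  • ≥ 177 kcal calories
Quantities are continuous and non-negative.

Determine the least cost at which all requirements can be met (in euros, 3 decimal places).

€0.657

Treat it as an LP. Let x1 = servings of pasta, x2 = servings of cottage cheese, x3 = servings of chicken breast, x4 = servings of tuna.
min 0.33x1 + 0.49x2 + 1.24x3 + 0.98x4 subject to:
  1x1 + 3x2 ≤ 4   (sugar)
  11x1 + 88x2 + 13x3 + 11x4 ≥ 101   (calcium)
  0.2x1 + 1.4x2 + 0.9x3 + 0.2x4 ≤ 4   (saturated fat)
  217x1 + 91x2 + 147x3 + 111x4 ≥ 177   (calories)
  x1, x2, x3, x4 ≥ 0.
At the optimum only pasta, cottage cheese are positive (chicken breast, tuna = 0). The calcium and calories requirements are met with equality.
Optimal quantities: pasta = 0.3529 servings, cottage cheese = 1.104 servings.
Hence cost = 0.33·0.3529 + 0.49·1.104 = €0.65742.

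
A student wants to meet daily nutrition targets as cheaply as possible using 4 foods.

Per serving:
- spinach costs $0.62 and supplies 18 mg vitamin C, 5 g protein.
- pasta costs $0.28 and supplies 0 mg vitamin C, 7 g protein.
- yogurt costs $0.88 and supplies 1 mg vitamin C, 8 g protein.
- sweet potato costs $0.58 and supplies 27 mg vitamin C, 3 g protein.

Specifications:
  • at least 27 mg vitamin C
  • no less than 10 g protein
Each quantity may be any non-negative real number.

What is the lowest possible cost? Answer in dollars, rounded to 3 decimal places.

Treat it as an LP. Let x1 = servings of spinach, x2 = servings of pasta, x3 = servings of yogurt, x4 = servings of sweet potato.
Minimize 0.62x1 + 0.28x2 + 0.88x3 + 0.58x4 s.t.:
  18x1 + 1x3 + 27x4 ≥ 27   (vitamin C)
  5x1 + 7x2 + 8x3 + 3x4 ≥ 10   (protein)
  x1, x2, x3, x4 ≥ 0.
At the optimum only pasta, sweet potato are positive (spinach, yogurt = 0). The vitamin C and protein requirements are met with equality.
Optimal quantities: pasta = 1 serving, sweet potato = 1 serving.
Hence cost = 0.28·1 + 0.58·1 = $0.86000.

$0.860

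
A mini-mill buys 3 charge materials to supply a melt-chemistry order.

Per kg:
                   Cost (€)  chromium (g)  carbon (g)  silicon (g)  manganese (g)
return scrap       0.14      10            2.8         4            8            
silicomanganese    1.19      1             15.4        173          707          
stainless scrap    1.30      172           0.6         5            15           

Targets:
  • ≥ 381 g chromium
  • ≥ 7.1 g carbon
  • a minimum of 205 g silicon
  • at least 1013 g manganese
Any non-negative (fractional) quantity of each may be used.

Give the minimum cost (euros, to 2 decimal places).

This is a linear program. Let x1 = kg of return scrap, x2 = kg of silicomanganese, x3 = kg of stainless scrap.
Minimize 0.14x1 + 1.19x2 + 1.3x3 with:
  10x1 + 1x2 + 172x3 ≥ 381   (chromium)
  2.8x1 + 15.4x2 + 0.6x3 ≥ 7.1   (carbon)
  4x1 + 173x2 + 5x3 ≥ 205   (silicon)
  8x1 + 707x2 + 15x3 ≥ 1013   (manganese)
  x1, x2, x3 ≥ 0.
At the optimum only silicomanganese, stainless scrap are positive (return scrap = 0). The chromium and manganese requirements are met with equality.
Solving gives x2 = 1.386, x3 = 2.207.
Hence cost = 1.19·1.386 + 1.3·2.207 = €4.5184.

€4.52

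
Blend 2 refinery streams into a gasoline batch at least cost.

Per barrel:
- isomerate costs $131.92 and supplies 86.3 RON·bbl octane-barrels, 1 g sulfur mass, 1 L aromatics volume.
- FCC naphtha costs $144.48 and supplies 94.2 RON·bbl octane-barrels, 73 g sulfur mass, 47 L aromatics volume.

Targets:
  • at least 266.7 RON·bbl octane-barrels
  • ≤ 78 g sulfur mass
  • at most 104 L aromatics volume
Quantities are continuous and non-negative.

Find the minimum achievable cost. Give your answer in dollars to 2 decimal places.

This is a linear program. Let x1 = barrels of isomerate, x2 = barrels of FCC naphtha.
Minimize 131.92x1 + 144.48x2 subject to:
  86.3x1 + 94.2x2 ≥ 266.7   (octane-barrels)
  1x1 + 73x2 ≤ 78   (sulfur mass)
  1x1 + 47x2 ≤ 104   (aromatics volume)
  x1, x2 ≥ 0.
At the optimum only isomerate is positive (FCC naphtha = 0). The octane-barrels requirement is met with equality.
That vertex is x1 = 3.09038.
Cost = 131.92·3.09038 = 407.6829.

$407.68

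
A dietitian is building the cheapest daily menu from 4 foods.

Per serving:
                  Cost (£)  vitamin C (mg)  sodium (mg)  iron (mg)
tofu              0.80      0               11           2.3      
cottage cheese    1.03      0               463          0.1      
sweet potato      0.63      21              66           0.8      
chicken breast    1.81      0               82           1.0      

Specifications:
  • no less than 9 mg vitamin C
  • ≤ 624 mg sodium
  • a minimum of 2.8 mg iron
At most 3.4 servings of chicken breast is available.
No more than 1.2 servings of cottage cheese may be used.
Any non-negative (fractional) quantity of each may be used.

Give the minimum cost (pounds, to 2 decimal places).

£1.12

Treat it as an LP. Let x1 = servings of tofu, x2 = servings of cottage cheese, x3 = servings of sweet potato, x4 = servings of chicken breast.
Minimise 0.8x1 + 1.03x2 + 0.63x3 + 1.81x4 with:
  21x3 ≥ 9   (vitamin C)
  11x1 + 463x2 + 66x3 + 82x4 ≤ 624   (sodium)
  2.3x1 + 0.1x2 + 0.8x3 + 1x4 ≥ 2.8   (iron)
  x4 ≤ 3.4
  x2 ≤ 1.2
  x1, x2, x3, x4 ≥ 0.
The optimal basis is {tofu, sweet potato}; cottage cheese, chicken breast drop out. The vitamin C and iron requirements are met with equality.
Optimal quantities: tofu = 1.068 servings, sweet potato = 0.4286 servings.
Cost = 0.8·1.068 + 0.63·0.4286 = 1.1244.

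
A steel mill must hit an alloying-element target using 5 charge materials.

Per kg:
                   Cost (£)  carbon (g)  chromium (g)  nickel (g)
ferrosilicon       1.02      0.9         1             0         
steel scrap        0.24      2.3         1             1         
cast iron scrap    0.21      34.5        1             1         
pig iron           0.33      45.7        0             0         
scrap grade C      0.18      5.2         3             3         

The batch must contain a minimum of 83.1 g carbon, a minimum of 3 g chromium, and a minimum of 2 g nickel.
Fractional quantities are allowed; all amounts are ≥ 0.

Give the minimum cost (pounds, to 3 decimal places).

£0.537

Let x1 = kg of ferrosilicon, x2 = kg of steel scrap, x3 = kg of cast iron scrap, x4 = kg of pig iron, x5 = kg of scrap grade C.
Minimise 1.02x1 + 0.24x2 + 0.21x3 + 0.33x4 + 0.18x5 s.t.:
  0.9x1 + 2.3x2 + 34.5x3 + 45.7x4 + 5.2x5 ≥ 83.1   (carbon)
  1x1 + 1x2 + 1x3 + 3x5 ≥ 3   (chromium)
  1x2 + 1x3 + 3x5 ≥ 2   (nickel)
  x1, x2, x3, x4, x5 ≥ 0.
The cheapest feasible vertex uses only cast iron scrap, scrap grade C; ferrosilicon, steel scrap, pig iron are not used. Binding constraints: carbon and chromium.
Solving gives x3 = 2.377, x5 = 0.2075.
Hence cost = 0.21·2.377 + 0.18·0.2075 = £0.53652.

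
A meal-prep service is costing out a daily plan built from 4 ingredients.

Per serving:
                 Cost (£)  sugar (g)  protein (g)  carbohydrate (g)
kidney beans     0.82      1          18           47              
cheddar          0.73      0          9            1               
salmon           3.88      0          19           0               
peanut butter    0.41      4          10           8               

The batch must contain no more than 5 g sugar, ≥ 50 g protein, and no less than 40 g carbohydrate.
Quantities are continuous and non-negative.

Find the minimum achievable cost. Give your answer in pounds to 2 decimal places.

Set it up as a linear program. Let x1 = servings of kidney beans, x2 = servings of cheddar, x3 = servings of salmon, x4 = servings of peanut butter.
Minimize 0.82x1 + 0.73x2 + 3.88x3 + 0.41x4 with:
  1x1 + 4x4 ≤ 5   (sugar)
  18x1 + 9x2 + 19x3 + 10x4 ≥ 50   (protein)
  47x1 + 1x2 + 8x4 ≥ 40   (carbohydrate)
  x1, x2, x3, x4 ≥ 0.
The optimal basis is {kidney beans, peanut butter}; cheddar, salmon drop out. The sugar and protein requirements are met with equality.
Solving gives x1 = 2.419, x4 = 0.6452.
Total cost: 0.82·2.419 + 0.41·0.6452 = 2.2481.

£2.25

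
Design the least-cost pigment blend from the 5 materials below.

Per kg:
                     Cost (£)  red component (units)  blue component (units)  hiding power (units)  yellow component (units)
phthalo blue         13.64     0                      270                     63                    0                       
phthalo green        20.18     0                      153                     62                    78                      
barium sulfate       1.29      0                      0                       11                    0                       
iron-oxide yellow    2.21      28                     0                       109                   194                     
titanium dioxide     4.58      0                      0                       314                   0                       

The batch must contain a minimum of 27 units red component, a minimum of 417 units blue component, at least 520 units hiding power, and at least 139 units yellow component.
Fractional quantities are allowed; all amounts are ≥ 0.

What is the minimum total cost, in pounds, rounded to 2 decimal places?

£27.83

Set it up as a linear program. Let x1 = kg of phthalo blue, x2 = kg of phthalo green, x3 = kg of barium sulfate, x4 = kg of iron-oxide yellow, x5 = kg of titanium dioxide.
Minimize 13.64x1 + 20.18x2 + 1.29x3 + 2.21x4 + 4.58x5 subject to:
  28x4 ≥ 27   (red component)
  270x1 + 153x2 ≥ 417   (blue component)
  63x1 + 62x2 + 11x3 + 109x4 + 314x5 ≥ 520   (hiding power)
  78x2 + 194x4 ≥ 139   (yellow component)
  x1, x2, x3, x4, x5 ≥ 0.
The minimum-cost mix takes nothing from phthalo green, barium sulfate — only phthalo blue, iron-oxide yellow, titanium dioxide. The red component, blue component, hiding power requirements are met with equality.
Solving gives x1 = 1.5444, x4 = 0.96429, x5 = 1.0114.
Hence cost = 13.64·1.5444 + 2.21·0.96429 + 4.58·1.0114 = £27.8289.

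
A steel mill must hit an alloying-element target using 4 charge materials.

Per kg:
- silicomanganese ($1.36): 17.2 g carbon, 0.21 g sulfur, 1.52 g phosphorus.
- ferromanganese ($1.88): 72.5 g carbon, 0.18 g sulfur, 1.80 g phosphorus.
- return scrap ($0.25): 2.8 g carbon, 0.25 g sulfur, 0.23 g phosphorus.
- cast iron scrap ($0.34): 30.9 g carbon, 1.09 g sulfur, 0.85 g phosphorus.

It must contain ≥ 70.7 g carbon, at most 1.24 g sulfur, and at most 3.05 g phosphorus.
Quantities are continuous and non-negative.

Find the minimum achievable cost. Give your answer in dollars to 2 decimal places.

$1.35

Let x1 = kg of silicomanganese, x2 = kg of ferromanganese, x3 = kg of return scrap, x4 = kg of cast iron scrap.
Minimise 1.36x1 + 1.88x2 + 0.25x3 + 0.34x4 with:
  17.2x1 + 72.5x2 + 2.8x3 + 30.9x4 ≥ 70.7   (carbon)
  0.21x1 + 0.18x2 + 0.25x3 + 1.09x4 ≤ 1.24   (sulfur)
  1.52x1 + 1.8x2 + 0.23x3 + 0.85x4 ≤ 3.05   (phosphorus)
  x1, x2, x3, x4 ≥ 0.
At the optimum only ferromanganese, cast iron scrap are positive (silicomanganese, return scrap = 0). The carbon and sulfur requirements are met with equality.
So ferromanganese = 0.5274 kg, cast iron scrap = 1.051 kg.
Hence cost = 1.88·0.5274 + 0.34·1.051 = $1.3489.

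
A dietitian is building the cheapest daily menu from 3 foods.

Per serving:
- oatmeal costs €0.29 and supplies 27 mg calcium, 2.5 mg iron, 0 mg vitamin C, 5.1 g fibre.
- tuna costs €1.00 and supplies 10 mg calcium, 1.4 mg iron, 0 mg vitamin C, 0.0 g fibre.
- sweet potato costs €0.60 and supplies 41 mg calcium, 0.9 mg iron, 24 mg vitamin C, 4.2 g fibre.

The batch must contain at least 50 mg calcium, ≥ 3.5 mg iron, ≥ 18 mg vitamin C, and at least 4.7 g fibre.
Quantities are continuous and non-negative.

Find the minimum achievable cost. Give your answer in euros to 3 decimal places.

€0.778

Set it up as a linear program. Let x1 = servings of oatmeal, x2 = servings of tuna, x3 = servings of sweet potato.
min 0.29x1 + 1x2 + 0.6x3 with:
  27x1 + 10x2 + 41x3 ≥ 50   (calcium)
  2.5x1 + 1.4x2 + 0.9x3 ≥ 3.5   (iron)
  24x3 ≥ 18   (vitamin C)
  5.1x1 + 4.2x3 ≥ 4.7   (fibre)
  x1, x2, x3 ≥ 0.
The cheapest feasible vertex uses only oatmeal, sweet potato; tuna is not used. Binding constraints: iron and vitamin C.
Optimal quantities: oatmeal = 1.13 servings, sweet potato = 0.75 servings.
Cost = 0.29·1.13 + 0.6·0.75 = 0.77770.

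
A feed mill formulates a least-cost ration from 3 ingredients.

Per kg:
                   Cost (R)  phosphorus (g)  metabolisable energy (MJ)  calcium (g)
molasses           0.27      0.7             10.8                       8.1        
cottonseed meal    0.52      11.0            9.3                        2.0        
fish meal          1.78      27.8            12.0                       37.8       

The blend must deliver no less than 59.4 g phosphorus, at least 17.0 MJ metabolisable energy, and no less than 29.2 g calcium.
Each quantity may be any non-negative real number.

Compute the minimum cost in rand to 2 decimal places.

R3.07

This is a linear program. Let x1 = kg of molasses, x2 = kg of cottonseed meal, x3 = kg of fish meal.
min 0.27x1 + 0.52x2 + 1.78x3 with:
  0.7x1 + 11x2 + 27.8x3 ≥ 59.4   (phosphorus)
  10.8x1 + 9.3x2 + 12x3 ≥ 17   (metabolisable energy)
  8.1x1 + 2x2 + 37.8x3 ≥ 29.2   (calcium)
  x1, x2, x3 ≥ 0.
The cheapest feasible vertex uses only cottonseed meal, fish meal; molasses is not used. Binding constraints: phosphorus and calcium.
Optimal quantities: cottonseed meal = 3.98 kg, fish meal = 0.5619 kg.
Cost = 0.52·3.98 + 1.78·0.5619 = 3.0698.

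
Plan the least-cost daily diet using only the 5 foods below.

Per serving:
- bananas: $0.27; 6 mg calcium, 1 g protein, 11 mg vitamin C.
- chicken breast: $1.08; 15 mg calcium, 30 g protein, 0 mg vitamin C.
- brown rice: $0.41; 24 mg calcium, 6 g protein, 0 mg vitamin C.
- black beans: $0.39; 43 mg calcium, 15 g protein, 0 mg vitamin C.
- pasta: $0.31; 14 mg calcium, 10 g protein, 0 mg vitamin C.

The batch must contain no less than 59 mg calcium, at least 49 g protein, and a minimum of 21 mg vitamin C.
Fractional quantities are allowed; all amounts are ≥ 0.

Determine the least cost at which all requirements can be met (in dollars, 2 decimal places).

Treat it as an LP. Let x1 = servings of bananas, x2 = servings of chicken breast, x3 = servings of brown rice, x4 = servings of black beans, x5 = servings of pasta.
min 0.27x1 + 1.08x2 + 0.41x3 + 0.39x4 + 0.31x5 s.t.:
  6x1 + 15x2 + 24x3 + 43x4 + 14x5 ≥ 59   (calcium)
  1x1 + 30x2 + 6x3 + 15x4 + 10x5 ≥ 49   (protein)
  11x1 ≥ 21   (vitamin C)
  x1, x2, x3, x4, x5 ≥ 0.
At the optimum only bananas, black beans are positive (chicken breast, brown rice, pasta = 0). There the protein and vitamin C constraints are tight.
So bananas = 1.909 servings, black beans = 3.139 servings.
Hence cost = 0.27·1.909 + 0.39·3.139 = $1.7396.

$1.74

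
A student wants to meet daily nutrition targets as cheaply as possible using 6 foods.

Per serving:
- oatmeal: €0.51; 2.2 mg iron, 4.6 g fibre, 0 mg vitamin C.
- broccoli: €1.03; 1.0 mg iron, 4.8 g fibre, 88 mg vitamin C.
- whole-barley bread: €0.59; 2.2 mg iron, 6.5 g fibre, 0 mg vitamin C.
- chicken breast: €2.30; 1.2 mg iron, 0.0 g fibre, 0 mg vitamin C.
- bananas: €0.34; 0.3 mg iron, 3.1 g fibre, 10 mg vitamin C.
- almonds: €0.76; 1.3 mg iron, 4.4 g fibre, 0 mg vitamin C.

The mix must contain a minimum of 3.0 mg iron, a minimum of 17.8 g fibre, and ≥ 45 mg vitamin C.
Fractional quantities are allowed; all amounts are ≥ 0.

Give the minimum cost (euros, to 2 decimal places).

Treat it as an LP. Let x1 = servings of oatmeal, x2 = servings of broccoli, x3 = servings of whole-barley bread, x4 = servings of chicken breast, x5 = servings of bananas, x6 = servings of almonds.
min 0.51x1 + 1.03x2 + 0.59x3 + 2.3x4 + 0.34x5 + 0.76x6 subject to:
  2.2x1 + 1x2 + 2.2x3 + 1.2x4 + 0.3x5 + 1.3x6 ≥ 3   (iron)
  4.6x1 + 4.8x2 + 6.5x3 + 3.1x5 + 4.4x6 ≥ 17.8   (fibre)
  88x2 + 10x5 ≥ 45   (vitamin C)
  x1, x2, x3, x4, x5, x6 ≥ 0.
The minimum-cost mix takes nothing from oatmeal, chicken breast, almonds — only broccoli, whole-barley bread, bananas. Binding constraints: iron, fibre, vitamin C.
Optimal quantities: broccoli = 0.05812 servings, whole-barley bread = 0.7933 servings, bananas = 3.989 servings.
Cost = 1.03·0.05812 + 0.59·0.7933 + 0.34·3.989 = 1.8842.

€1.88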